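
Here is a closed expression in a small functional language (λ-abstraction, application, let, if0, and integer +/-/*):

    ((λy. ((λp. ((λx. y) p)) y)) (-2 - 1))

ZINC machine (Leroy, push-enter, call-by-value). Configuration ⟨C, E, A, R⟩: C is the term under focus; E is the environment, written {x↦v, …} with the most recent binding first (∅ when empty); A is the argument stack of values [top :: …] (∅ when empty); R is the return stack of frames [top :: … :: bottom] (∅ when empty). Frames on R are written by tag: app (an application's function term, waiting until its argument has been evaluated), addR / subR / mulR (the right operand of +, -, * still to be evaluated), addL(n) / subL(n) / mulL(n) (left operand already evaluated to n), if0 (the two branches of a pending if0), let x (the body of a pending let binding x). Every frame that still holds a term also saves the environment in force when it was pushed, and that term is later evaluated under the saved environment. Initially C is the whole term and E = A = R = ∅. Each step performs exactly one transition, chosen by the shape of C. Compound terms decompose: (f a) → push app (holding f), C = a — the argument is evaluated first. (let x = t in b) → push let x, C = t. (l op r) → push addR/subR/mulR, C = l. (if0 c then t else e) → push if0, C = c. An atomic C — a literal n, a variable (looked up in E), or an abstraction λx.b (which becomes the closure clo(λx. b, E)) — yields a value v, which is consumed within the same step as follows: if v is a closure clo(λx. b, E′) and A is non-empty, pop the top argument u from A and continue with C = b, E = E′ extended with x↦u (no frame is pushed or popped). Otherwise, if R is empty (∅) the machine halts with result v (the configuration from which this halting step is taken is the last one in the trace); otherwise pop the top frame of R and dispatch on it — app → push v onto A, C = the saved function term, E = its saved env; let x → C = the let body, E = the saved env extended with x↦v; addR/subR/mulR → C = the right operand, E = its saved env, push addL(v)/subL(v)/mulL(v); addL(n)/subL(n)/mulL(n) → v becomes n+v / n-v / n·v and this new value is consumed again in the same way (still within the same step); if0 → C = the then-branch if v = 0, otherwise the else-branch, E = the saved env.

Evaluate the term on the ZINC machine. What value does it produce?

t=0: <C=((λy. ((λp. ((λx. y) p)) y)) (-2 - 1)), E=∅, A=∅, R=∅>
t=1: <C=(-2 - 1), E=∅, A=∅, R=[app]>
t=2: <C=-2, E=∅, A=∅, R=[subR :: app]>
t=3: <C=1, E=∅, A=∅, R=[subL(-2) :: app]>
t=4: <C=(λy. ((λp. ((λx. y) p)) y)), E=∅, A=[-3], R=∅>
t=5: <C=((λp. ((λx. y) p)) y), E={y↦-3}, A=∅, R=∅>
t=6: <C=y, E={y↦-3}, A=∅, R=[app]>
t=7: <C=(λp. ((λx. y) p)), E={y↦-3}, A=[-3], R=∅>
t=8: <C=((λx. y) p), E={p↦-3, y↦-3}, A=∅, R=∅>
t=9: <C=p, E={p↦-3, y↦-3}, A=∅, R=[app]>
t=10: <C=(λx. y), E={p↦-3, y↦-3}, A=[-3], R=∅>
t=11: <C=y, E={x↦-3, p↦-3, y↦-3}, A=∅, R=∅>
→ final value -3

Answer: -3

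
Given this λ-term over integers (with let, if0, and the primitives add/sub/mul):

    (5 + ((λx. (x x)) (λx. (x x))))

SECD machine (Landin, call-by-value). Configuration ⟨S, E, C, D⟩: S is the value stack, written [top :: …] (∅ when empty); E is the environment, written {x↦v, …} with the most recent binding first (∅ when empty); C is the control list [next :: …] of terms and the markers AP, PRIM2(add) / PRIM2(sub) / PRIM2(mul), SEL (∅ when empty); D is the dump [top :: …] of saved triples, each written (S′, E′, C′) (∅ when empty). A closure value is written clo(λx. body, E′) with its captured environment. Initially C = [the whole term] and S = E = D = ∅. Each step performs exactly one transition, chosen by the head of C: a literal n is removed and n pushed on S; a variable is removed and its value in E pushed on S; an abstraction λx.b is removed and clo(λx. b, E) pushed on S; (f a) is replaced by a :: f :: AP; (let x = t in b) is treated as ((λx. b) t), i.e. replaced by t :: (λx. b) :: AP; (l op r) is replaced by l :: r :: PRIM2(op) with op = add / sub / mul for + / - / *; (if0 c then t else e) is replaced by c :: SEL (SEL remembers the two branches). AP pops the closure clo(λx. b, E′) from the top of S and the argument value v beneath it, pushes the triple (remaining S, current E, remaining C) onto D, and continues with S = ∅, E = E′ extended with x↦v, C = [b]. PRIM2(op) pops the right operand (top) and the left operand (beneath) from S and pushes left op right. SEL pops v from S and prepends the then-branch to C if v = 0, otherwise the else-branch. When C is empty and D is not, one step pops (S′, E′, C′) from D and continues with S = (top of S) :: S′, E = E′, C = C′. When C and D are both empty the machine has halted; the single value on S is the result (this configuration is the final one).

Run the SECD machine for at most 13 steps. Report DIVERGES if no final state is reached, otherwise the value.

step 0: ⟨S=∅; E=∅; C=[(5 + ((λx. (x x)) (λx. (x x))))]; D=∅⟩
step 1: ⟨S=∅; E=∅; C=[5 :: ((λx. (x x)) (λx. (x x))) :: PRIM2(add)]; D=∅⟩
step 2: ⟨S=[5]; E=∅; C=[((λx. (x x)) (λx. (x x))) :: PRIM2(add)]; D=∅⟩
step 3: ⟨S=[5]; E=∅; C=[(λx. (x x)) :: (λx. (x x)) :: AP :: PRIM2(add)]; D=∅⟩
step 4: ⟨S=[clo(λx. (x x), ∅) :: 5]; E=∅; C=[(λx. (x x)) :: AP :: PRIM2(add)]; D=∅⟩
step 5: ⟨S=[clo(λx. (x x), ∅) :: clo(λx. (x x), ∅) :: 5]; E=∅; C=[AP :: PRIM2(add)]; D=∅⟩
step 6: ⟨S=∅; E={x↦clo(λx. (x x), ∅)}; C=[(x x)]; D=[([5], ∅, [PRIM2(add)])]⟩
step 7: ⟨S=∅; E={x↦clo(λx. (x x), ∅)}; C=[x :: x :: AP]; D=[([5], ∅, [PRIM2(add)])]⟩
step 8: ⟨S=[clo(λx. (x x), ∅)]; E={x↦clo(λx. (x x), ∅)}; C=[x :: AP]; D=[([5], ∅, [PRIM2(add)])]⟩
step 9: ⟨S=[clo(λx. (x x), ∅) :: clo(λx. (x x), ∅)]; E={x↦clo(λx. (x x), ∅)}; C=[AP]; D=[([5], ∅, [PRIM2(add)])]⟩
step 10: ⟨S=∅; E={x↦clo(λx. (x x), ∅)}; C=[(x x)]; D=[(∅, {x↦clo(λx. (x x), ∅)}, ∅) :: ([5], ∅, [PRIM2(add)])]⟩
step 11: ⟨S=∅; E={x↦clo(λx. (x x), ∅)}; C=[x :: x :: AP]; D=[(∅, {x↦clo(λx. (x x), ∅)}, ∅) :: ([5], ∅, [PRIM2(add)])]⟩
step 12: ⟨S=[clo(λx. (x x), ∅)]; E={x↦clo(λx. (x x), ∅)}; C=[x :: AP]; D=[(∅, {x↦clo(λx. (x x), ∅)}, ∅) :: ([5], ∅, [PRIM2(add)])]⟩
step 13: ⟨S=[clo(λx. (x x), ∅) :: clo(λx. (x x), ∅)]; E={x↦clo(λx. (x x), ∅)}; C=[AP]; D=[(∅, {x↦clo(λx. (x x), ∅)}, ∅) :: ([5], ∅, [PRIM2(add)])]⟩
→ 13 transitions taken and the configuration is still not final: no result within 13 steps

Answer: DIVERGES (no final state within 13 steps)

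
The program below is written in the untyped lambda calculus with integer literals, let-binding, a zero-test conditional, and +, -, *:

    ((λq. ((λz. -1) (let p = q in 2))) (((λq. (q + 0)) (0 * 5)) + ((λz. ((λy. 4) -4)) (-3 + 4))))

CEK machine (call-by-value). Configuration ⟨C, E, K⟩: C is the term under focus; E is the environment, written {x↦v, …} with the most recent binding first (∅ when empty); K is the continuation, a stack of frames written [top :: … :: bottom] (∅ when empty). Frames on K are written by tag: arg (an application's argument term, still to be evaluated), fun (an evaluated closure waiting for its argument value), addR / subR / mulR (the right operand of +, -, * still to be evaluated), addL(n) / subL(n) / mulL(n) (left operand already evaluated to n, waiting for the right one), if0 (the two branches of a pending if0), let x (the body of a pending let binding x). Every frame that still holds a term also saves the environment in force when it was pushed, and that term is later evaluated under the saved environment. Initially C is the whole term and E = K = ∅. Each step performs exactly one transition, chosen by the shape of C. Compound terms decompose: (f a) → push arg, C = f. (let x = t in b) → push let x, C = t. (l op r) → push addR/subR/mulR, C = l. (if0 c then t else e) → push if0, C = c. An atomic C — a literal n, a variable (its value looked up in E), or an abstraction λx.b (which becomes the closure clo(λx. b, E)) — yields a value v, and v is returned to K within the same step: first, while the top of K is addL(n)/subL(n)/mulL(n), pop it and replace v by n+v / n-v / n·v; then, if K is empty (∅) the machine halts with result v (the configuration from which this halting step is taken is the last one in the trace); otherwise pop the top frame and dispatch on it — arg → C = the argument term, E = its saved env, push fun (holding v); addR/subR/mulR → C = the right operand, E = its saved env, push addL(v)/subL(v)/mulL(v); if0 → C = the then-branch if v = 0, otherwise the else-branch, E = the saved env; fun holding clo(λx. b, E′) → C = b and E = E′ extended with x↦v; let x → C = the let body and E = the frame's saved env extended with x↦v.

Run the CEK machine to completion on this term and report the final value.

0. <C=((λq. ((λz. -1) (let p = q in 2))) (((λq. (q + 0)) (0 * 5)) + ((λz. ((λy. 4) -4)) (-3 + 4)))), E=∅, K=∅>
1. <C=(λq. ((λz. -1) (let p = q in 2))), E=∅, K=[arg]>
2. <C=(((λq. (q + 0)) (0 * 5)) + ((λz. ((λy. 4) -4)) (-3 + 4))), E=∅, K=[fun]>
3. <C=((λq. (q + 0)) (0 * 5)), E=∅, K=[addR :: fun]>
4. <C=(λq. (q + 0)), E=∅, K=[arg :: addR :: fun]>
5. <C=(0 * 5), E=∅, K=[fun :: addR :: fun]>
6. <C=0, E=∅, K=[mulR :: fun :: addR :: fun]>
7. <C=5, E=∅, K=[mulL(0) :: fun :: addR :: fun]>
8. <C=(q + 0), E={q↦0}, K=[addR :: fun]>
9. <C=q, E={q↦0}, K=[addR :: addR :: fun]>
10. <C=0, E={q↦0}, K=[addL(0) :: addR :: fun]>
11. <C=((λz. ((λy. 4) -4)) (-3 + 4)), E=∅, K=[addL(0) :: fun]>
12. <C=(λz. ((λy. 4) -4)), E=∅, K=[arg :: addL(0) :: fun]>
13. <C=(-3 + 4), E=∅, K=[fun :: addL(0) :: fun]>
14. <C=-3, E=∅, K=[addR :: fun :: addL(0) :: fun]>
15. <C=4, E=∅, K=[addL(-3) :: fun :: addL(0) :: fun]>
16. <C=((λy. 4) -4), E={z↦1}, K=[addL(0) :: fun]>
17. <C=(λy. 4), E={z↦1}, K=[arg :: addL(0) :: fun]>
18. <C=-4, E={z↦1}, K=[fun :: addL(0) :: fun]>
19. <C=4, E={y↦-4, z↦1}, K=[addL(0) :: fun]>
20. <C=((λz. -1) (let p = q in 2)), E={q↦4}, K=∅>
21. <C=(λz. -1), E={q↦4}, K=[arg]>
22. <C=(let p = q in 2), E={q↦4}, K=[fun]>
23. <C=q, E={q↦4}, K=[let p :: fun]>
24. <C=2, E={p↦4, q↦4}, K=[fun]>
25. <C=-1, E={z↦2, q↦4}, K=∅>
→ final value -1

Answer: -1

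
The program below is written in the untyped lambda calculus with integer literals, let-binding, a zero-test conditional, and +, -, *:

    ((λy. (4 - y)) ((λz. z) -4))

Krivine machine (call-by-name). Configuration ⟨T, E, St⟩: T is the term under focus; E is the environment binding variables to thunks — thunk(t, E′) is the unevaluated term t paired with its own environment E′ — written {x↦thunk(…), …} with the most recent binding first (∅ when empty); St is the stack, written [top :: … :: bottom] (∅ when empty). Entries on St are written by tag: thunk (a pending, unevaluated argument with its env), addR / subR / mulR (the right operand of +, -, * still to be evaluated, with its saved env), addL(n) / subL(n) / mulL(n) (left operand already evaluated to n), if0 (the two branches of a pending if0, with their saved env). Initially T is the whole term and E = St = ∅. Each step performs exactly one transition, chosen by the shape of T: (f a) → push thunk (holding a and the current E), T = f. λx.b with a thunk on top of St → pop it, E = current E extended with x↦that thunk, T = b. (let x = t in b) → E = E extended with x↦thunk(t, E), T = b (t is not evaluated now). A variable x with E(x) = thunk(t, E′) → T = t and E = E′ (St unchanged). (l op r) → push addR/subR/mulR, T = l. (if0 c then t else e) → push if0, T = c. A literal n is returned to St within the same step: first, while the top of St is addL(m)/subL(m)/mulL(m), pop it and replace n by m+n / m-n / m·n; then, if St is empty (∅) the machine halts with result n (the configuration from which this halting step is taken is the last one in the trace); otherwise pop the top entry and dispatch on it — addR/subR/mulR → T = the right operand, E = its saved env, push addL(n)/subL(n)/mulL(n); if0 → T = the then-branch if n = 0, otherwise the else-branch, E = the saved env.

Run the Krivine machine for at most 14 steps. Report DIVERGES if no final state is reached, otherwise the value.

t=0: [T=((λy. (4 - y)) ((λz. z) -4)) | E=∅ | St=∅]
t=1: [T=(λy. (4 - y)) | E=∅ | St=[thunk]]
t=2: [T=(4 - y) | E={y↦thunk(((λz. z) -4), ∅)} | St=∅]
t=3: [T=4 | E={y↦thunk(((λz. z) -4), ∅)} | St=[subR]]
t=4: [T=y | E={y↦thunk(((λz. z) -4), ∅)} | St=[subL(4)]]
t=5: [T=((λz. z) -4) | E=∅ | St=[subL(4)]]
t=6: [T=(λz. z) | E=∅ | St=[thunk :: subL(4)]]
t=7: [T=z | E={z↦thunk(-4, ∅)} | St=[subL(4)]]
t=8: [T=-4 | E=∅ | St=[subL(4)]]
→ final value 8

Answer: 8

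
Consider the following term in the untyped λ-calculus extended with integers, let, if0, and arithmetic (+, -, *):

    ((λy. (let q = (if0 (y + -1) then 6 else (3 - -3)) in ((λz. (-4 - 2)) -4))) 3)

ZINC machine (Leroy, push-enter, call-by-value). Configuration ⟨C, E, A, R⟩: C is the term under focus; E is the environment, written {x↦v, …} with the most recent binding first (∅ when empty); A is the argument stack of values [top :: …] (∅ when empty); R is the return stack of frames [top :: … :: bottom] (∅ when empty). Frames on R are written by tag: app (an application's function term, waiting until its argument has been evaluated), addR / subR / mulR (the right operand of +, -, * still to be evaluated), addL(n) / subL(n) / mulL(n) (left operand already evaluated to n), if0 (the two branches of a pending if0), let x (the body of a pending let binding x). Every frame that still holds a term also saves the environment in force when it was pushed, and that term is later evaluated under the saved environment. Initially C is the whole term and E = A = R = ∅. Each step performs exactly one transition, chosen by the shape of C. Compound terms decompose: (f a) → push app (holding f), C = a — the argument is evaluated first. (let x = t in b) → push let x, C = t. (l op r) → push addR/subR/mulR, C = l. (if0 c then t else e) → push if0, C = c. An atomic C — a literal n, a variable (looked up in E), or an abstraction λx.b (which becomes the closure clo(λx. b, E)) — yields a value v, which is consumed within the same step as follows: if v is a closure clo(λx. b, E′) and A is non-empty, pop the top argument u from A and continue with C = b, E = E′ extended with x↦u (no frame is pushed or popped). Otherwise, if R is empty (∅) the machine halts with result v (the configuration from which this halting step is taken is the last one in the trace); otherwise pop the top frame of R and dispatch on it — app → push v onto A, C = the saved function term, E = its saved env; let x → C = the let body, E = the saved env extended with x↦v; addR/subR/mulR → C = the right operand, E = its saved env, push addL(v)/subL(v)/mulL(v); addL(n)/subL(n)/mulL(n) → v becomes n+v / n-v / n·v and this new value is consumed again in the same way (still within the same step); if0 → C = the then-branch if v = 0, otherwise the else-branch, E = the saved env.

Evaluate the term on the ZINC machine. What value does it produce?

step 0: [C=((λy. (let q = (if0 (y + -1) then 6 else (3 - -3)) in ((λz. (-4 - 2)) -4))) 3) | E=∅ | A=∅ | R=∅]
step 1: [C=3 | E=∅ | A=∅ | R=[app]]
step 2: [C=(λy. (let q = (if0 (y + -1) then 6 else (3 - -3)) in ((λz. (-4 - 2)) -4))) | E=∅ | A=[3] | R=∅]
step 3: [C=(let q = (if0 (y + -1) then 6 else (3 - -3)) in ((λz. (-4 - 2)) -4)) | E={y↦3} | A=∅ | R=∅]
step 4: [C=(if0 (y + -1) then 6 else (3 - -3)) | E={y↦3} | A=∅ | R=[let q]]
step 5: [C=(y + -1) | E={y↦3} | A=∅ | R=[if0 :: let q]]
step 6: [C=y | E={y↦3} | A=∅ | R=[addR :: if0 :: let q]]
step 7: [C=-1 | E={y↦3} | A=∅ | R=[addL(3) :: if0 :: let q]]
step 8: [C=(3 - -3) | E={y↦3} | A=∅ | R=[let q]]
step 9: [C=3 | E={y↦3} | A=∅ | R=[subR :: let q]]
step 10: [C=-3 | E={y↦3} | A=∅ | R=[subL(3) :: let q]]
step 11: [C=((λz. (-4 - 2)) -4) | E={q↦6, y↦3} | A=∅ | R=∅]
step 12: [C=-4 | E={q↦6, y↦3} | A=∅ | R=[app]]
step 13: [C=(λz. (-4 - 2)) | E={q↦6, y↦3} | A=[-4] | R=∅]
step 14: [C=(-4 - 2) | E={z↦-4, q↦6, y↦3} | A=∅ | R=∅]
step 15: [C=-4 | E={z↦-4, q↦6, y↦3} | A=∅ | R=[subR]]
step 16: [C=2 | E={z↦-4, q↦6, y↦3} | A=∅ | R=[subL(-4)]]
→ final value -6

Answer: -6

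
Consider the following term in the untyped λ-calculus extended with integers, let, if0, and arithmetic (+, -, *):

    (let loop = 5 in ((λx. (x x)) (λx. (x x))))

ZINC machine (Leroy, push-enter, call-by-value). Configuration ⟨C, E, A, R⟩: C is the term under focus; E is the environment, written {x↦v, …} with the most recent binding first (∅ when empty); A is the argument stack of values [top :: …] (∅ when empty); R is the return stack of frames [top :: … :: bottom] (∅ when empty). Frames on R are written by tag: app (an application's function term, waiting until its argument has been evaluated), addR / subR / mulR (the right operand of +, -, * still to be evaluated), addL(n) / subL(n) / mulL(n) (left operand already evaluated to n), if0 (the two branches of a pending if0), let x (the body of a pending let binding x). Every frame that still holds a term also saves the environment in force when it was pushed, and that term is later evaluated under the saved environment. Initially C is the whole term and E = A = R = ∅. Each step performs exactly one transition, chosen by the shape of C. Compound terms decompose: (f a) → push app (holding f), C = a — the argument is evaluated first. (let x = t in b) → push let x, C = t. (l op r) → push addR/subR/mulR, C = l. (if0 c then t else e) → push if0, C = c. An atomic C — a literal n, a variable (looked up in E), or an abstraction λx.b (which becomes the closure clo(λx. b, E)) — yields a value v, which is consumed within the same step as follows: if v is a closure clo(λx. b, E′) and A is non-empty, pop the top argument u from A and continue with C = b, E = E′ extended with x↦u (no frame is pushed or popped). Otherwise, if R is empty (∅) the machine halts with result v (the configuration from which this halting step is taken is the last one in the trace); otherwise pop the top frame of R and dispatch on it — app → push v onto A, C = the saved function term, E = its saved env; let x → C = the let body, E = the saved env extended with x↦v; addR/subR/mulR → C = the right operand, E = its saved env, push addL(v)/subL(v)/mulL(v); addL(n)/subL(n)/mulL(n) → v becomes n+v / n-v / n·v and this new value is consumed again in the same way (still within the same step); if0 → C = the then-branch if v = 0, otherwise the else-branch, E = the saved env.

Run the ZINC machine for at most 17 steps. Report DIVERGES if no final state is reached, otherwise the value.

[0] [C=(let loop = 5 in ((λx. (x x)) (λx. (x x)))) | E=∅ | A=∅ | R=∅]
[1] [C=5 | E=∅ | A=∅ | R=[let loop]]
[2] [C=((λx. (x x)) (λx. (x x))) | E={loop↦5} | A=∅ | R=∅]
[3] [C=(λx. (x x)) | E={loop↦5} | A=∅ | R=[app]]
[4] [C=(λx. (x x)) | E={loop↦5} | A=[clo(λx. (x x), {loop↦5})] | R=∅]
[5] [C=(x x) | E={x↦clo(λx. (x x), {loop↦5}), loop↦5} | A=∅ | R=∅]
[6] [C=x | E={x↦clo(λx. (x x), {loop↦5}), loop↦5} | A=∅ | R=[app]]
[7] [C=x | E={x↦clo(λx. (x x), {loop↦5}), loop↦5} | A=[clo(λx. (x x), {loop↦5})] | R=∅]
… configuration repeats with period 3 (steps 5–7 recur indefinitely) …

Answer: DIVERGES (no final state within 17 steps)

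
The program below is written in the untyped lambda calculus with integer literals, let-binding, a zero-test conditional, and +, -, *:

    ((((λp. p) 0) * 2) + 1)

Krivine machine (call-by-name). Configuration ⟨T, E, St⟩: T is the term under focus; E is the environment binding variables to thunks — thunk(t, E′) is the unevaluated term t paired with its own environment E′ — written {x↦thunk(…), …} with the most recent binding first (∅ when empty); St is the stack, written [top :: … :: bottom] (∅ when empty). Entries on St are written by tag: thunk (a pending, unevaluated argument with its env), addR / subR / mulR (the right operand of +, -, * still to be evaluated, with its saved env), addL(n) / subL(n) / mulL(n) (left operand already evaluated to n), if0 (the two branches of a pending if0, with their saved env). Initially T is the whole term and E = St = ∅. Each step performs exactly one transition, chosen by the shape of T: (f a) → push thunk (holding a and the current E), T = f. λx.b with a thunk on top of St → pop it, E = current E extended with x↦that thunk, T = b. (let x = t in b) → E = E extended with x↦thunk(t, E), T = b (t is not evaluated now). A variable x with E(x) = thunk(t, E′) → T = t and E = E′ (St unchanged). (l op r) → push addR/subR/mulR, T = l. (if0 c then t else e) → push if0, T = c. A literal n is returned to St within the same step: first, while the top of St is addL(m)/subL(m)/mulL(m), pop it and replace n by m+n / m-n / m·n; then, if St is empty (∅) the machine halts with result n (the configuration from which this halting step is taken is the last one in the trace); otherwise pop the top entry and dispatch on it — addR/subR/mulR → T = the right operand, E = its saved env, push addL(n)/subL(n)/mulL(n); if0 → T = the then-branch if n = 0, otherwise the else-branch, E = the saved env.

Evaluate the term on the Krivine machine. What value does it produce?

Answer: 1

Derivation:
step 0: <T=((((λp. p) 0) * 2) + 1), E=∅, St=∅>
step 1: <T=(((λp. p) 0) * 2), E=∅, St=[addR]>
step 2: <T=((λp. p) 0), E=∅, St=[mulR :: addR]>
step 3: <T=(λp. p), E=∅, St=[thunk :: mulR :: addR]>
step 4: <T=p, E={p↦thunk(0, ∅)}, St=[mulR :: addR]>
step 5: <T=0, E=∅, St=[mulR :: addR]>
step 6: <T=2, E=∅, St=[mulL(0) :: addR]>
step 7: <T=1, E=∅, St=[addL(0)]>
→ final value 1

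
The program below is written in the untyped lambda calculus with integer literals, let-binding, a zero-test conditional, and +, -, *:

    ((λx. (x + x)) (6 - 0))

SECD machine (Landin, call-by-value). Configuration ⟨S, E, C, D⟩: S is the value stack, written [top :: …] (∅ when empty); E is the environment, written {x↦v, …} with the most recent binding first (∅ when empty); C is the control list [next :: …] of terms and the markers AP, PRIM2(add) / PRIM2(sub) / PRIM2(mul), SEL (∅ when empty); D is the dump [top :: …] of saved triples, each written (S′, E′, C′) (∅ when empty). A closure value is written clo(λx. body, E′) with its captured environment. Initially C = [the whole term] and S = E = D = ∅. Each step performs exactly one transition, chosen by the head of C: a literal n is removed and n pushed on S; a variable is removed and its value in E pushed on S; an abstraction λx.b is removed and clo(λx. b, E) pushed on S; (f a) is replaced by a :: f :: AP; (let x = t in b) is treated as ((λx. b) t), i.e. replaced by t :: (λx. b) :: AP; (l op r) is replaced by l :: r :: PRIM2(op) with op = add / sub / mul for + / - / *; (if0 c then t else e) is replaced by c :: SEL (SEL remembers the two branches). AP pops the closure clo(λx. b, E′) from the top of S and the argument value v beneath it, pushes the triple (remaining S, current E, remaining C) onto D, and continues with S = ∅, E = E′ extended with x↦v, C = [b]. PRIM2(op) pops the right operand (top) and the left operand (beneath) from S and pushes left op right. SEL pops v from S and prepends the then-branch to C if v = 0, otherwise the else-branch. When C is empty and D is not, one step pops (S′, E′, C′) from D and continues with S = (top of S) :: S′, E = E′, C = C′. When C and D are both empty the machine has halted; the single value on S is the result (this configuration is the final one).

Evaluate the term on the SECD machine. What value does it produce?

Answer: 12

Execution trace:
step 0: [S=∅ | E=∅ | C=[((λx. (x + x)) (6 - 0))] | D=∅]
step 1: [S=∅ | E=∅ | C=[(6 - 0) :: (λx. (x + x)) :: AP] | D=∅]
step 2: [S=∅ | E=∅ | C=[6 :: 0 :: PRIM2(sub) :: (λx. (x + x)) :: AP] | D=∅]
step 3: [S=[6] | E=∅ | C=[0 :: PRIM2(sub) :: (λx. (x + x)) :: AP] | D=∅]
step 4: [S=[0 :: 6] | E=∅ | C=[PRIM2(sub) :: (λx. (x + x)) :: AP] | D=∅]
step 5: [S=[6] | E=∅ | C=[(λx. (x + x)) :: AP] | D=∅]
step 6: [S=[clo(λx. (x + x), ∅) :: 6] | E=∅ | C=[AP] | D=∅]
step 7: [S=∅ | E={x↦6} | C=[(x + x)] | D=[(∅, ∅, ∅)]]
step 8: [S=∅ | E={x↦6} | C=[x :: x :: PRIM2(add)] | D=[(∅, ∅, ∅)]]
step 9: [S=[6] | E={x↦6} | C=[x :: PRIM2(add)] | D=[(∅, ∅, ∅)]]
step 10: [S=[6 :: 6] | E={x↦6} | C=[PRIM2(add)] | D=[(∅, ∅, ∅)]]
step 11: [S=[12] | E={x↦6} | C=∅ | D=[(∅, ∅, ∅)]]
step 12: [S=[12] | E=∅ | C=∅ | D=∅]
→ final value 12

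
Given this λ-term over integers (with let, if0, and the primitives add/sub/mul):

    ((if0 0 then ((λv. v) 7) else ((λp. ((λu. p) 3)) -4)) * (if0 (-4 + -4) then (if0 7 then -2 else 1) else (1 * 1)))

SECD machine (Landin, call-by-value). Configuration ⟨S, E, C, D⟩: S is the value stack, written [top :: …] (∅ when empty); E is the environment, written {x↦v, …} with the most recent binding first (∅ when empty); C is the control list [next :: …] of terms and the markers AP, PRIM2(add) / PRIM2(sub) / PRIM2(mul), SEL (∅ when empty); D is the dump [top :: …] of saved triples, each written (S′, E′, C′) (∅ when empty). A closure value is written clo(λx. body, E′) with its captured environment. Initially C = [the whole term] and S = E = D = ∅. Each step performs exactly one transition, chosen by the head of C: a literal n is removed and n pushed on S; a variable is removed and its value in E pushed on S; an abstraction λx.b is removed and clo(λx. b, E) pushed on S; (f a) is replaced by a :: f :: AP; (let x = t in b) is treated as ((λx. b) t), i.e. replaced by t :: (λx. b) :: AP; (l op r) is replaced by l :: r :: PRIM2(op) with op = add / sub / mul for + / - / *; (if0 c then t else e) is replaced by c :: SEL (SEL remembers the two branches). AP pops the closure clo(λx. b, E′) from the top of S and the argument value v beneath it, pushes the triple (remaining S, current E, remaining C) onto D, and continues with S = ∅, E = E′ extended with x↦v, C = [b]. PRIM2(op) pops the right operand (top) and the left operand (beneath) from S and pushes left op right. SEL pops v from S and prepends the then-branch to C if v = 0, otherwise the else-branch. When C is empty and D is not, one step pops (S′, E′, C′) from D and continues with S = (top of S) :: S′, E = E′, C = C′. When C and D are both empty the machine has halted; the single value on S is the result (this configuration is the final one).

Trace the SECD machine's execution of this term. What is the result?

t=0: [S=∅ | E=∅ | C=[((if0 0 then ((λv. v) 7) else ((λp. ((λu. p) 3)) -4)) * (if0 (-4 + -4) then (if0 7 then -2 else 1) else (1 * 1)))] | D=∅]
t=1: [S=∅ | E=∅ | C=[(if0 0 then ((λv. v) 7) else ((λp. ((λu. p) 3)) -4)) :: (if0 (-4 + -4) then (if0 7 then -2 else 1) else (1 * 1)) :: PRIM2(mul)] | D=∅]
t=2: [S=∅ | E=∅ | C=[0 :: SEL :: (if0 (-4 + -4) then (if0 7 then -2 else 1) else (1 * 1)) :: PRIM2(mul)] | D=∅]
t=3: [S=[0] | E=∅ | C=[SEL :: (if0 (-4 + -4) then (if0 7 then -2 else 1) else (1 * 1)) :: PRIM2(mul)] | D=∅]
t=4: [S=∅ | E=∅ | C=[((λv. v) 7) :: (if0 (-4 + -4) then (if0 7 then -2 else 1) else (1 * 1)) :: PRIM2(mul)] | D=∅]
t=5: [S=∅ | E=∅ | C=[7 :: (λv. v) :: AP :: (if0 (-4 + -4) then (if0 7 then -2 else 1) else (1 * 1)) :: PRIM2(mul)] | D=∅]
t=6: [S=[7] | E=∅ | C=[(λv. v) :: AP :: (if0 (-4 + -4) then (if0 7 then -2 else 1) else (1 * 1)) :: PRIM2(mul)] | D=∅]
t=7: [S=[clo(λv. v, ∅) :: 7] | E=∅ | C=[AP :: (if0 (-4 + -4) then (if0 7 then -2 else 1) else (1 * 1)) :: PRIM2(mul)] | D=∅]
t=8: [S=∅ | E={v↦7} | C=[v] | D=[(∅, ∅, [(if0 (-4 + -4) then (if0 7 then -2 else 1) else (1 * 1)) :: PRIM2(mul)])]]
t=9: [S=[7] | E={v↦7} | C=∅ | D=[(∅, ∅, [(if0 (-4 + -4) then (if0 7 then -2 else 1) else (1 * 1)) :: PRIM2(mul)])]]
t=10: [S=[7] | E=∅ | C=[(if0 (-4 + -4) then (if0 7 then -2 else 1) else (1 * 1)) :: PRIM2(mul)] | D=∅]
t=11: [S=[7] | E=∅ | C=[(-4 + -4) :: SEL :: PRIM2(mul)] | D=∅]
t=12: [S=[7] | E=∅ | C=[-4 :: -4 :: PRIM2(add) :: SEL :: PRIM2(mul)] | D=∅]
t=13: [S=[-4 :: 7] | E=∅ | C=[-4 :: PRIM2(add) :: SEL :: PRIM2(mul)] | D=∅]
t=14: [S=[-4 :: -4 :: 7] | E=∅ | C=[PRIM2(add) :: SEL :: PRIM2(mul)] | D=∅]
t=15: [S=[-8 :: 7] | E=∅ | C=[SEL :: PRIM2(mul)] | D=∅]
t=16: [S=[7] | E=∅ | C=[(1 * 1) :: PRIM2(mul)] | D=∅]
t=17: [S=[7] | E=∅ | C=[1 :: 1 :: PRIM2(mul) :: PRIM2(mul)] | D=∅]
t=18: [S=[1 :: 7] | E=∅ | C=[1 :: PRIM2(mul) :: PRIM2(mul)] | D=∅]
t=19: [S=[1 :: 1 :: 7] | E=∅ | C=[PRIM2(mul) :: PRIM2(mul)] | D=∅]
t=20: [S=[1 :: 7] | E=∅ | C=[PRIM2(mul)] | D=∅]
t=21: [S=[7] | E=∅ | C=∅ | D=∅]
→ final value 7

Answer: 7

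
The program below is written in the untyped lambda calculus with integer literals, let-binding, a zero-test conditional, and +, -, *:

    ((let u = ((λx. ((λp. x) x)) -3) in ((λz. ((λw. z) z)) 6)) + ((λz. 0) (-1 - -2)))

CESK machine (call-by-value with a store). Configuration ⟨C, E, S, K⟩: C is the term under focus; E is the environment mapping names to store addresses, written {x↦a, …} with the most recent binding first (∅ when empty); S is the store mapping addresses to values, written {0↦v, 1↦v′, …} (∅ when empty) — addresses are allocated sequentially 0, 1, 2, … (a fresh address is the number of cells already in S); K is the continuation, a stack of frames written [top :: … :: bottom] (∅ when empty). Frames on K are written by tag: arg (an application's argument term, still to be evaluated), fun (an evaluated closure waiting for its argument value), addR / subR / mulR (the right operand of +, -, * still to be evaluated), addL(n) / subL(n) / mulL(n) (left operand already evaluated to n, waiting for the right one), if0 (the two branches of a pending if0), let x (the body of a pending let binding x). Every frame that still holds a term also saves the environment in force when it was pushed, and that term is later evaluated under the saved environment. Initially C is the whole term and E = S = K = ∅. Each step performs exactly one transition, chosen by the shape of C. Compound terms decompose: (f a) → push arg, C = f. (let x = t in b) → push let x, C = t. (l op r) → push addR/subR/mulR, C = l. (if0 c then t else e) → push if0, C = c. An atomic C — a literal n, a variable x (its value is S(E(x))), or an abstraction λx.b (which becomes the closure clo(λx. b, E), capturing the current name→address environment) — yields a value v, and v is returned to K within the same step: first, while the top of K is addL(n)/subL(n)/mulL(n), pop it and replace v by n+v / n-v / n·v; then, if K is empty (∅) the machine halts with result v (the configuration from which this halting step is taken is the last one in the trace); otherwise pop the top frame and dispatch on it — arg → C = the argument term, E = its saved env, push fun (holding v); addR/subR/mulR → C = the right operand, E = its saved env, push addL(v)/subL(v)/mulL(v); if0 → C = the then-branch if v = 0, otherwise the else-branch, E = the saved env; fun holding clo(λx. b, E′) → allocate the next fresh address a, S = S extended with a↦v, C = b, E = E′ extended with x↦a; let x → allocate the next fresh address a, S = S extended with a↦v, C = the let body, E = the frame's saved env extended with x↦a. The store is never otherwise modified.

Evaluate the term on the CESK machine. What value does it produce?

0. [C=((let u = ((λx. ((λp. x) x)) -3) in ((λz. ((λw. z) z)) 6)) + ((λz. 0) (-1 - -2))) | E=∅ | S=∅ | K=∅]
1. [C=(let u = ((λx. ((λp. x) x)) -3) in ((λz. ((λw. z) z)) 6)) | E=∅ | S=∅ | K=[addR]]
2. [C=((λx. ((λp. x) x)) -3) | E=∅ | S=∅ | K=[let u :: addR]]
3. [C=(λx. ((λp. x) x)) | E=∅ | S=∅ | K=[arg :: let u :: addR]]
4. [C=-3 | E=∅ | S=∅ | K=[fun :: let u :: addR]]
5. [C=((λp. x) x) | E={x↦0} | S={0↦-3} | K=[let u :: addR]]
6. [C=(λp. x) | E={x↦0} | S={0↦-3} | K=[arg :: let u :: addR]]
7. [C=x | E={x↦0} | S={0↦-3} | K=[fun :: let u :: addR]]
8. [C=x | E={p↦1, x↦0} | S={0↦-3, 1↦-3} | K=[let u :: addR]]
9. [C=((λz. ((λw. z) z)) 6) | E={u↦2} | S={0↦-3, 1↦-3, 2↦-3} | K=[addR]]
10. [C=(λz. ((λw. z) z)) | E={u↦2} | S={0↦-3, 1↦-3, 2↦-3} | K=[arg :: addR]]
11. [C=6 | E={u↦2} | S={0↦-3, 1↦-3, 2↦-3} | K=[fun :: addR]]
12. [C=((λw. z) z) | E={z↦3, u↦2} | S={0↦-3, 1↦-3, 2↦-3, 3↦6} | K=[addR]]
13. [C=(λw. z) | E={z↦3, u↦2} | S={0↦-3, 1↦-3, 2↦-3, 3↦6} | K=[arg :: addR]]
14. [C=z | E={z↦3, u↦2} | S={0↦-3, 1↦-3, 2↦-3, 3↦6} | K=[fun :: addR]]
15. [C=z | E={w↦4, z↦3, u↦2} | S={0↦-3, 1↦-3, 2↦-3, 3↦6, 4↦6} | K=[addR]]
16. [C=((λz. 0) (-1 - -2)) | E=∅ | S={0↦-3, 1↦-3, 2↦-3, 3↦6, 4↦6} | K=[addL(6)]]
17. [C=(λz. 0) | E=∅ | S={0↦-3, 1↦-3, 2↦-3, 3↦6, 4↦6} | K=[arg :: addL(6)]]
18. [C=(-1 - -2) | E=∅ | S={0↦-3, 1↦-3, 2↦-3, 3↦6, 4↦6} | K=[fun :: addL(6)]]
19. [C=-1 | E=∅ | S={0↦-3, 1↦-3, 2↦-3, 3↦6, 4↦6} | K=[subR :: fun :: addL(6)]]
20. [C=-2 | E=∅ | S={0↦-3, 1↦-3, 2↦-3, 3↦6, 4↦6} | K=[subL(-1) :: fun :: addL(6)]]
21. [C=0 | E={z↦5} | S={0↦-3, 1↦-3, 2↦-3, 3↦6, 4↦6, 5↦1} | K=[addL(6)]]
→ final value 6

Answer: 6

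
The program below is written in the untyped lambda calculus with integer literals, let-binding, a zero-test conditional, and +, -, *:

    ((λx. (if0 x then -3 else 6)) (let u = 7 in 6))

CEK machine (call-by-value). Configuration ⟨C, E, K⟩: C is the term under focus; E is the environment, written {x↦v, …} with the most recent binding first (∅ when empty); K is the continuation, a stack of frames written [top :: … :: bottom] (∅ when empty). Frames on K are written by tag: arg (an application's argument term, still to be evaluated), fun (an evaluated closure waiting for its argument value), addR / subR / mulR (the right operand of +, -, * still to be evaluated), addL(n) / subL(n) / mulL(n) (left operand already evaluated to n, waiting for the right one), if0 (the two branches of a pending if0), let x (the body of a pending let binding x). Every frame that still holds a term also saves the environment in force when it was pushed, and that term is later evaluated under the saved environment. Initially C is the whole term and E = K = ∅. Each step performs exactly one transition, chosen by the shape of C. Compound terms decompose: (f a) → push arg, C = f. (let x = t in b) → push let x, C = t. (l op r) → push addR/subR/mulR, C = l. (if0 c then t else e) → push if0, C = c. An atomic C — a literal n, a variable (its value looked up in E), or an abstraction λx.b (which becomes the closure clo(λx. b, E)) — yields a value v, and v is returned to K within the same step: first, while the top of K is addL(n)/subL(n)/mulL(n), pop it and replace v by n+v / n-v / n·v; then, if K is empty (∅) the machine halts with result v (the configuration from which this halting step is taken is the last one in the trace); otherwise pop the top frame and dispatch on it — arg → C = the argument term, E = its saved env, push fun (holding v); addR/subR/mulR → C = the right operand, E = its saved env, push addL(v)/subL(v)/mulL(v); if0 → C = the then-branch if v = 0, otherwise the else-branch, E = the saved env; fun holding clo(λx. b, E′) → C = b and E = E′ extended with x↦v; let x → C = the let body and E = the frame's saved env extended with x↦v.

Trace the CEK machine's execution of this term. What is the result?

0. <C=((λx. (if0 x then -3 else 6)) (let u = 7 in 6)), E=∅, K=∅>
1. <C=(λx. (if0 x then -3 else 6)), E=∅, K=[arg]>
2. <C=(let u = 7 in 6), E=∅, K=[fun]>
3. <C=7, E=∅, K=[let u :: fun]>
4. <C=6, E={u↦7}, K=[fun]>
5. <C=(if0 x then -3 else 6), E={x↦6}, K=∅>
6. <C=x, E={x↦6}, K=[if0]>
7. <C=6, E={x↦6}, K=∅>
→ final value 6

Answer: 6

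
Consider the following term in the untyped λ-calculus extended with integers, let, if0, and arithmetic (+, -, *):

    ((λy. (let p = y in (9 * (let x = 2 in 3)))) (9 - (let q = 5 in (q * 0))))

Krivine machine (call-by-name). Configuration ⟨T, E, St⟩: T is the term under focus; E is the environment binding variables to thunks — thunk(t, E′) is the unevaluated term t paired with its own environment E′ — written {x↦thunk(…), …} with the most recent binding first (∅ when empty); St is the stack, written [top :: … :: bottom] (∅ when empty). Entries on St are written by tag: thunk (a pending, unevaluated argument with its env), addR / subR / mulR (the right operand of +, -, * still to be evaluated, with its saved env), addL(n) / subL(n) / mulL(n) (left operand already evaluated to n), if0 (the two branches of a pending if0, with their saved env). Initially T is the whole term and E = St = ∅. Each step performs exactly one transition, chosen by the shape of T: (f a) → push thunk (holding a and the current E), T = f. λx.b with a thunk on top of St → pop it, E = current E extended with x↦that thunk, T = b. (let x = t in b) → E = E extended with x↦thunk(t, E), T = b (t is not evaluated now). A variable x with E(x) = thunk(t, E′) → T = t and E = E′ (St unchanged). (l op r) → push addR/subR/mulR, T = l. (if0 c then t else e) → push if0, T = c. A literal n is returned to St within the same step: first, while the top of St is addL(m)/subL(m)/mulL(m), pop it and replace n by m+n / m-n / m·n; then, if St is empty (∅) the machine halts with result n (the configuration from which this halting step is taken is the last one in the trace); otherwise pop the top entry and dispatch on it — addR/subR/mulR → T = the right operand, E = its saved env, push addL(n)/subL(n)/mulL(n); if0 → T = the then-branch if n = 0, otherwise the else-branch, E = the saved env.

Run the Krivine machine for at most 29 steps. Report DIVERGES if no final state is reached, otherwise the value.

step 0: ⟨T=((λy. (let p = y in (9 * (let x = 2 in 3)))) (9 - (let q = 5 in (q * 0)))); E=∅; St=∅⟩
step 1: ⟨T=(λy. (let p = y in (9 * (let x = 2 in 3)))); E=∅; St=[thunk]⟩
step 2: ⟨T=(let p = y in (9 * (let x = 2 in 3))); E={y↦thunk((9 - (let q = 5 in (q * 0))), ∅)}; St=∅⟩
step 3: ⟨T=(9 * (let x = 2 in 3)); E={p↦thunk(y, {y↦thunk((9 - (let q = 5 in (q * 0))), ∅)}), y↦thunk((9 - (let q = 5 in (q * 0))), ∅)}; St=∅⟩
step 4: ⟨T=9; E={p↦thunk(y, {y↦thunk((9 - (let q = 5 in (q * 0))), ∅)}), y↦thunk((9 - (let q = 5 in (q * 0))), ∅)}; St=[mulR]⟩
step 5: ⟨T=(let x = 2 in 3); E={p↦thunk(y, {y↦thunk((9 - (let q = 5 in (q * 0))), ∅)}), y↦thunk((9 - (let q = 5 in (q * 0))), ∅)}; St=[mulL(9)]⟩
step 6: ⟨T=3; E={x↦thunk(2, {p↦thunk(y, {y↦thunk((9 - (let q = 5 in (q * 0))), ∅)}), y↦thunk((9 - (let q = 5 in (q * 0))), ∅)}), p↦thunk(y, {y↦thunk((9 - (let q = 5 in (q * 0))), ∅)}), y↦thunk((9 - (let q = 5 in (q * 0))), ∅)}; St=[mulL(9)]⟩
→ final value 27

Answer: 27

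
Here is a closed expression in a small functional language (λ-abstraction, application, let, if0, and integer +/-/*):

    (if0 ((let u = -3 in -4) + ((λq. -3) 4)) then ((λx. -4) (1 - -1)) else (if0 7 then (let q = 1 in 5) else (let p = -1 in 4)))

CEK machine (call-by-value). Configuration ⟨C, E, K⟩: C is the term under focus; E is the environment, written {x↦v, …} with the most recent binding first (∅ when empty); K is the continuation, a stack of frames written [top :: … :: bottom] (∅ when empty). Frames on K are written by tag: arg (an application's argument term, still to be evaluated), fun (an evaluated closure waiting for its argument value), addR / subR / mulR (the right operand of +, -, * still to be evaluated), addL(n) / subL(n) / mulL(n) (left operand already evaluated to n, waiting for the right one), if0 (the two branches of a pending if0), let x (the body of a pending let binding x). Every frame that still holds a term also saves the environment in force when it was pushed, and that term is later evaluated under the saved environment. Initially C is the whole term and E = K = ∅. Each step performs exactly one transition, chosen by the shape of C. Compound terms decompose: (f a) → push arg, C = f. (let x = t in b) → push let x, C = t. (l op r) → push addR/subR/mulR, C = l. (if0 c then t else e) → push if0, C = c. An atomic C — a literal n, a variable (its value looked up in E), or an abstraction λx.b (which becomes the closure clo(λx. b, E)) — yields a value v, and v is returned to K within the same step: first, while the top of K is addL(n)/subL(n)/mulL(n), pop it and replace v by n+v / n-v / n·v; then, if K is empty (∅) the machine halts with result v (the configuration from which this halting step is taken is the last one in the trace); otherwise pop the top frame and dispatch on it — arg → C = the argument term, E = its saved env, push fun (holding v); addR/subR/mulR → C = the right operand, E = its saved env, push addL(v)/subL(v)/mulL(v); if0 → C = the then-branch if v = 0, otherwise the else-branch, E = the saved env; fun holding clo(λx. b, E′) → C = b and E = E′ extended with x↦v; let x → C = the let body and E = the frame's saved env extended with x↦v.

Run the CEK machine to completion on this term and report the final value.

step 0: [C=(if0 ((let u = -3 in -4) + ((λq. -3) 4)) then ((λx. -4) (1 - -1)) else (if0 7 then (let q = 1 in 5) else (let p = -1 in 4))) | E=∅ | K=∅]
step 1: [C=((let u = -3 in -4) + ((λq. -3) 4)) | E=∅ | K=[if0]]
step 2: [C=(let u = -3 in -4) | E=∅ | K=[addR :: if0]]
step 3: [C=-3 | E=∅ | K=[let u :: addR :: if0]]
step 4: [C=-4 | E={u↦-3} | K=[addR :: if0]]
step 5: [C=((λq. -3) 4) | E=∅ | K=[addL(-4) :: if0]]
step 6: [C=(λq. -3) | E=∅ | K=[arg :: addL(-4) :: if0]]
step 7: [C=4 | E=∅ | K=[fun :: addL(-4) :: if0]]
step 8: [C=-3 | E={q↦4} | K=[addL(-4) :: if0]]
step 9: [C=(if0 7 then (let q = 1 in 5) else (let p = -1 in 4)) | E=∅ | K=∅]
step 10: [C=7 | E=∅ | K=[if0]]
step 11: [C=(let p = -1 in 4) | E=∅ | K=∅]
step 12: [C=-1 | E=∅ | K=[let p]]
step 13: [C=4 | E={p↦-1} | K=∅]
→ final value 4

Answer: 4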